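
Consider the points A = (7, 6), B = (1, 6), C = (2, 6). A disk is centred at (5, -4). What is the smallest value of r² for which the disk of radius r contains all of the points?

116

The required radius is the distance from (5, -4) to the farthest point.
Squared distances: 104, 116, 109.
Maximum is 116, attained at B.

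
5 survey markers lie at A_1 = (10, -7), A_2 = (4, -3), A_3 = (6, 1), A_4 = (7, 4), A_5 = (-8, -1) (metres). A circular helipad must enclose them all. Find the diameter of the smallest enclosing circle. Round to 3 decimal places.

The minimum enclosing circle of a finite set is fixed by two of the points (as a diameter) or three (as a circumcircle).
The minimum enclosing circle is determined by three boundary points: A_1, A_4, A_5.
Their circumcentre is (7/6, -3.5) with r² = 1625/18.
The farthest remaining point A_3 is at distance² 785/18 ≤ 1625/18.
Diameter = 2r = 2√(1625/18) ≈ 19.003.

19.003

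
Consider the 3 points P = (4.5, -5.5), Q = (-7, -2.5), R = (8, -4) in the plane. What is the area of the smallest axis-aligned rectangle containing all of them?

x ranges over [-7, 8], width 15.
y ranges over [-5.5, -2.5], height 3.
Area = 15 × 3 = 45.

45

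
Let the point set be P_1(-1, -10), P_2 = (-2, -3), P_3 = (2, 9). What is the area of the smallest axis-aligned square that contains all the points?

361

The bounding box has width 4 and height 19.
An axis-aligned square enclosing the set must have side ≥ max(width, height).
So the minimum side is max(4, 19) = 19.
Area = 19² = 361.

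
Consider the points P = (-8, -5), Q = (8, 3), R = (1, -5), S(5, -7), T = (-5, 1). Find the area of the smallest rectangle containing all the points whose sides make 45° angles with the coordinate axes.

216

In coordinates u = x + y, v = x − y the rectangle is axis-aligned; the map (x,y)→(u,v) scales areas by 2.
u-values: -13, 11, -4, -2, -4; range = 11 − (-13) = 24.
v-values: -3, 5, 6, 12, -6; range = 12 − (-6) = 18.
Area = (24 × 18) / 2 = 216.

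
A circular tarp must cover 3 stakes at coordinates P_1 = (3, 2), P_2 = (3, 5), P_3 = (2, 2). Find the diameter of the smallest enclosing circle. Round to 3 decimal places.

Side lengths²: P_1P_2² = 9, P_1P_3² = 1, P_2P_3² = 10.
Since P_2P_3² = 10 ≥ 9 + 1 = 10, the angle opposite P_2P_3 is not acute, so the smallest enclosing circle has P_2P_3 as diameter.
Centre = midpoint of P_2P_3 = (2.5, 3.5), r² = 10/4 = 2.5.
Diameter = 2r = 2√(2.5) ≈ 3.162.

3.162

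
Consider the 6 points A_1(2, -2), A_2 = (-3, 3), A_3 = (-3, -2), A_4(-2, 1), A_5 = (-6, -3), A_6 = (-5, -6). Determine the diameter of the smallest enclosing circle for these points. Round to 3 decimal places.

A smallest enclosing disk is always determined by at most three of the input points on its boundary.
The minimum enclosing circle is determined by three boundary points: A_1, A_2, A_6.
Their circumcentre is (-61/22, -39/22) with r² = 5525/242.
The farthest remaining point A_5 is at distance² 2885/242 ≤ 5525/242.
Diameter = 2r = 2√(5525/242) ≈ 9.556.

9.556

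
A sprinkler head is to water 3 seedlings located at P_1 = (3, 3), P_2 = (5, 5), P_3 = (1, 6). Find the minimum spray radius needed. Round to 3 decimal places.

2.102

Side lengths²: P_1P_2² = 8, P_1P_3² = 13, P_2P_3² = 17.
Since P_2P_3² = 17 < 13 + 8 = 21, the triangle is acute, so the smallest enclosing circle is the circumcircle.
Circumcentre = (2.9, 5.1), r² = 4.42.
r = √(4.42) ≈ 2.102.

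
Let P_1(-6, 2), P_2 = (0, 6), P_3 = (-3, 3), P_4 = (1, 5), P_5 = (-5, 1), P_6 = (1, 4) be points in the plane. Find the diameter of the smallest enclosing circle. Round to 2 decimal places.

7.62

A smallest enclosing disk is always determined by at most three of the input points on its boundary.
The farthest pair is P_1–P_4 with squared distance 58. The circle on this segment as diameter has centre (-2.5, 3.5) and r² = 58/4 = 14.5.
Check P_2: distance² to centre = 12.5 ≤ 14.5, so it lies inside.
All remaining points lie in this disk, and no smaller disk contains both endpoints, so this is the minimum enclosing circle.
Diameter = 2r = 2√(14.5) ≈ 7.62.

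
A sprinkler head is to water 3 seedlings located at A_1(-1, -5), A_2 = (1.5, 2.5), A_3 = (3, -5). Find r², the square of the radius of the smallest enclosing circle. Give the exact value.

Side lengths²: A_1A_2² = 62.5, A_1A_3² = 16, A_2A_3² = 58.5.
Since A_1A_2² = 62.5 < 58.5 + 16 = 74.5, the triangle is acute, so the smallest enclosing circle is the circumcircle.
Circumcentre = (1, -1.5), r² = 16.25.

16.25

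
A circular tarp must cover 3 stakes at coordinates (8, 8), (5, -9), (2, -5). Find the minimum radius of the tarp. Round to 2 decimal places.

8.63

Call the three points A, B, C in the order given.
Side lengths²: AB² = 298, AC² = 205, BC² = 25.
Since AB² = 298 ≥ 205 + 25 = 230, the angle opposite AB is not acute, so the smallest enclosing circle has AB as diameter.
Centre = midpoint of AB = (6.5, -0.5), r² = 298/4 = 74.5.
r = √(74.5) ≈ 8.63.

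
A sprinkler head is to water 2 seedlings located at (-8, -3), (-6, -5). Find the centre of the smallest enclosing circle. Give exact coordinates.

The smallest circle enclosing two points has them as diameter endpoints.
Centre = midpoint = (-7, -4); r² = |(-8, -3)−(-6, -5)|²/4 = 8/4 = 2.
Centre = (-7, -4).

(-7, -4)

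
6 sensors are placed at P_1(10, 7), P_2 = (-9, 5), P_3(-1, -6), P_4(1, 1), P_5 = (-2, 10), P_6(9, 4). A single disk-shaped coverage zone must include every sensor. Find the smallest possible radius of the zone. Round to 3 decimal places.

9.834

By Welzl's lemma the MEC is supported by two points (diametrically opposite) or three points (on a circumcircle).
The minimum enclosing circle is determined by three boundary points: P_1, P_2, P_3.
Their circumcentre is (67/90, 331/90) with r² = 78329/810.
The farthest remaining point P_6 is at distance² 55289/810 ≤ 78329/810.
r = √(78329/810) ≈ 9.834.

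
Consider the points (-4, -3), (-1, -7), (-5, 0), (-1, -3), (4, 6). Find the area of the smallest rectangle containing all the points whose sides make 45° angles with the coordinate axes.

99

In coordinates u = x + y, v = x − y the rectangle is axis-aligned; the map (x,y)→(u,v) scales areas by 2.
u-values: -7, -8, -5, -4, 10; range = 10 − (-8) = 18.
v-values: -1, 6, -5, 2, -2; range = 6 − (-5) = 11.
Area = (18 × 11) / 2 = 99.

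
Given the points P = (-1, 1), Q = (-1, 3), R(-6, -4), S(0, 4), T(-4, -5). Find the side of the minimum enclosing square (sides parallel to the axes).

The bounding box has width 6 and height 9.
An axis-aligned square enclosing the set must have side ≥ max(width, height).
So the minimum side is max(6, 9) = 9.

9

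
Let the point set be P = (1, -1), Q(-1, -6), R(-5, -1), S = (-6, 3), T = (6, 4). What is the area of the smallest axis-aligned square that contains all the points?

144

The bounding box has width 12 and height 10.
An axis-aligned square enclosing the set must have side ≥ max(width, height).
So the minimum side is max(12, 10) = 12.
Area = 12² = 144.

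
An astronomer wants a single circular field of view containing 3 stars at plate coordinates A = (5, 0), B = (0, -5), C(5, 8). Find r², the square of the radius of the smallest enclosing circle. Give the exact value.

Side lengths²: AB² = 50, AC² = 64, BC² = 194.
Since BC² = 194 ≥ 64 + 50 = 114, the angle opposite BC is not acute, so the smallest enclosing circle has BC as diameter.
Centre = midpoint of BC = (2.5, 1.5), r² = 194/4 = 48.5.

48.5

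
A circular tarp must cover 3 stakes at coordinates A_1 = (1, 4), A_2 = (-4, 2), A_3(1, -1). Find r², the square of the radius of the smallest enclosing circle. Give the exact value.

Side lengths²: A_1A_2² = 29, A_1A_3² = 25, A_2A_3² = 34.
Since A_2A_3² = 34 < 29 + 25 = 54, the triangle is acute, so the smallest enclosing circle is the circumcircle.
Circumcentre = (-0.9, 1.5), r² = 9.86.

9.86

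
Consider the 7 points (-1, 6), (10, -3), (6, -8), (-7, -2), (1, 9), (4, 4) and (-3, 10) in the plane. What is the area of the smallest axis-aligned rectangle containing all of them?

306

x ranges over [-7, 10], width 17.
y ranges over [-8, 10], height 18.
Area = 17 × 18 = 306.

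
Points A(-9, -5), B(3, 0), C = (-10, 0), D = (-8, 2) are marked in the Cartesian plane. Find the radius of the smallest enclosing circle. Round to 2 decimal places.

A smallest enclosing disk is always determined by at most three of the input points on its boundary.
The minimum enclosing circle is determined by three boundary points: A, B, C.
Their circumcentre is (-3.5, -1.3) with r² = 43.94.
The farthest remaining point D is at distance² 31.14 ≤ 43.94.
r = √(43.94) ≈ 6.63.

6.63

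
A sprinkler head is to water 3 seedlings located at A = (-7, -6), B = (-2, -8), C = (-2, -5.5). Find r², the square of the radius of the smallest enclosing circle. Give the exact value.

7.3225

Side lengths²: AB² = 29, AC² = 25.25, BC² = 6.25.
Since AB² = 29 < 25.25 + 6.25 = 31.5, the triangle is acute, so the smallest enclosing circle is the circumcircle.
Circumcentre = (-4.4, -6.75), r² = 7.3225.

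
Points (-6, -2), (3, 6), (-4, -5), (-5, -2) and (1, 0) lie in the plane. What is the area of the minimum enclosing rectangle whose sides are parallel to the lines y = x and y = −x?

45

In coordinates u = x + y, v = x − y the rectangle is axis-aligned; the map (x,y)→(u,v) scales areas by 2.
u-values: -8, 9, -9, -7, 1; range = 9 − (-9) = 18.
v-values: -4, -3, 1, -3, 1; range = 1 − (-4) = 5.
Area = (18 × 5) / 2 = 45.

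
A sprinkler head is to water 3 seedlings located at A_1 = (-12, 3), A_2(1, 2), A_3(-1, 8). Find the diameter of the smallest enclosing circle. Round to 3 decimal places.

13.110

Side lengths²: A_1A_2² = 170, A_1A_3² = 146, A_2A_3² = 40.
Since A_1A_2² = 170 < 146 + 40 = 186, the triangle is acute, so the smallest enclosing circle is the circumcircle.
Circumcentre = (-207/38, 121/38), r² = 31025/722.
Diameter = 2r = 2√(31025/722) ≈ 13.110.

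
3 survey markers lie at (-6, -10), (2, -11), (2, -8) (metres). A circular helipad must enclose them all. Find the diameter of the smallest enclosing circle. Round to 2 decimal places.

8.31

Call the three points A, B, C in the order given.
Side lengths²: AB² = 65, AC² = 68, BC² = 9.
Since AC² = 68 < 65 + 9 = 74, the triangle is acute, so the smallest enclosing circle is the circumcircle.
Circumcentre = (-1.875, -9.5), r² = 17.265625.
Diameter = 2r = 2√(17.265625) ≈ 8.31.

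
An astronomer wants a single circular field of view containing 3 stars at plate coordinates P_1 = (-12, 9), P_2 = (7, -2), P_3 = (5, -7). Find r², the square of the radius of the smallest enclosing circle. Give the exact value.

136.25

Side lengths²: P_1P_2² = 482, P_1P_3² = 545, P_2P_3² = 29.
Since P_1P_3² = 545 ≥ 482 + 29 = 511, the angle opposite P_1P_3 is not acute, so the smallest enclosing circle has P_1P_3 as diameter.
Centre = midpoint of P_1P_3 = (-3.5, 1), r² = 545/4 = 136.25.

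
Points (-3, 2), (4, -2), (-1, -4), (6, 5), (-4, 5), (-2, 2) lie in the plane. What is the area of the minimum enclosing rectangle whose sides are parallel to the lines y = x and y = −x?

In coordinates u = x + y, v = x − y the rectangle is axis-aligned; the map (x,y)→(u,v) scales areas by 2.
u-values: -1, 2, -5, 11, 1, 0; range = 11 − (-5) = 16.
v-values: -5, 6, 3, 1, -9, -4; range = 6 − (-9) = 15.
Area = (16 × 15) / 2 = 120.

120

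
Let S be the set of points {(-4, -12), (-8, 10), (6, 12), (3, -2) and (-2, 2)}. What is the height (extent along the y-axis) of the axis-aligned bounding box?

24

max y = 12, min y = -12, so height = 24.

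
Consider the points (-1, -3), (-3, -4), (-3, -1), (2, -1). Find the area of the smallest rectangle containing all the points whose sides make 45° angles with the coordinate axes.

In coordinates u = x + y, v = x − y the rectangle is axis-aligned; the map (x,y)→(u,v) scales areas by 2.
u-values: -4, -7, -4, 1; range = 1 − (-7) = 8.
v-values: 2, 1, -2, 3; range = 3 − (-2) = 5.
Area = (8 × 5) / 2 = 20.

20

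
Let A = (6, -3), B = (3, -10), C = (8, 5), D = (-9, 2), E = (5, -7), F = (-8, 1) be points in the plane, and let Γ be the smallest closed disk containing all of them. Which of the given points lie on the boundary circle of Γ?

The minimum enclosing circle of a finite set is fixed by two of the points (as a diameter) or three (as a circumcircle).
The minimum enclosing circle is determined by three boundary points: B, C, D.
Their circumcentre is (0.25, -0.75) with r² = 93.125.
The farthest remaining point F is at distance² 71.125 ≤ 93.125.
The points at distance exactly r from the centre are B, C, D — 3 points.

B, C, D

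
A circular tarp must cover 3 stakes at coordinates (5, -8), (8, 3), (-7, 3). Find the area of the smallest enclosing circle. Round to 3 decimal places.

Call the three points A, B, C in the order given.
Side lengths²: AB² = 130, AC² = 265, BC² = 225.
Since AC² = 265 < 225 + 130 = 355, the triangle is acute, so the smallest enclosing circle is the circumcircle.
Circumcentre = (0.5, -19/22), r² = 17225/242.
Area = π·r² = π·17225/242 ≈ 223.611.

223.611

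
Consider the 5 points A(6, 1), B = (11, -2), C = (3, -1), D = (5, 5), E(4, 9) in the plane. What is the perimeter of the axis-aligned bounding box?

Width = max x − min x = 11 − 3 = 8.
Height = max y − min y = 9 − (-2) = 11.
Perimeter = 2(8 + 11) = 38.

38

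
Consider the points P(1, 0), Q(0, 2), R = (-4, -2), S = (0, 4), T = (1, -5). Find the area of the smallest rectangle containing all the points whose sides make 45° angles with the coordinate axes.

50

In coordinates u = x + y, v = x − y the rectangle is axis-aligned; the map (x,y)→(u,v) scales areas by 2.
u-values: 1, 2, -6, 4, -4; range = 4 − (-6) = 10.
v-values: 1, -2, -2, -4, 6; range = 6 − (-4) = 10.
Area = (10 × 10) / 2 = 50.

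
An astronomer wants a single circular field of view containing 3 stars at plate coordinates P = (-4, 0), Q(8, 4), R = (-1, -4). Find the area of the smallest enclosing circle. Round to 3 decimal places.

Side lengths²: PQ² = 160, PR² = 25, QR² = 145.
Since PQ² = 160 < 145 + 25 = 170, the triangle is acute, so the smallest enclosing circle is the circumcircle.
Circumcentre = (13/6, 1.5), r² = 725/18.
Area = π·r² = π·725/18 ≈ 126.536.

126.536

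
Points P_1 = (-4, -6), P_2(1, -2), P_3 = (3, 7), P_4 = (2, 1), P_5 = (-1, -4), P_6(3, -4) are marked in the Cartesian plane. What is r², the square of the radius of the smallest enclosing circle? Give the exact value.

A smallest enclosing disk is always determined by at most three of the input points on its boundary.
The farthest pair is P_1–P_3 with squared distance 218. The circle on this segment as diameter has centre (-0.5, 0.5) and r² = 218/4 = 54.5.
Check P_2: distance² to centre = 8.5 ≤ 54.5, so it lies inside.
All remaining points lie in this disk, and no smaller disk contains both endpoints, so this is the minimum enclosing circle.

54.5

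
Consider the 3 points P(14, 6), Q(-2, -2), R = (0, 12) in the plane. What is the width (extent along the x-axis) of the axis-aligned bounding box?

16

max x = 14, min x = -2, so width = 16.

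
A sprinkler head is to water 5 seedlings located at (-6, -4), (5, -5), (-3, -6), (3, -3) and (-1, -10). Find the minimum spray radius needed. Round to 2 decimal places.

5.52

The minimum enclosing circle of a finite set is fixed by two of the points (as a diameter) or three (as a circumcircle).
The farthest pair is (-6, -4)–(5, -5) with squared distance 122. The circle on this segment as diameter has centre (-0.5, -4.5) and r² = 122/4 = 30.5.
Check (-3, -6): distance² to centre = 8.5 ≤ 30.5, so it lies inside.
All remaining points lie in this disk, and no smaller disk contains both endpoints, so this is the minimum enclosing circle.
r = √(30.5) ≈ 5.52.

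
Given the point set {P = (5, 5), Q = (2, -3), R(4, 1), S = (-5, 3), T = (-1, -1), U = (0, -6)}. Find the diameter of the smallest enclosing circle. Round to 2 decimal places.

The minimum enclosing circle is determined by three boundary points: P, S, U.
Their circumcentre is (0.74, 0.3) with r² = 40.2376.
The farthest remaining point Q is at distance² 12.4776 ≤ 40.2376.
Diameter = 2r = 2√(40.2376) ≈ 12.69.

12.69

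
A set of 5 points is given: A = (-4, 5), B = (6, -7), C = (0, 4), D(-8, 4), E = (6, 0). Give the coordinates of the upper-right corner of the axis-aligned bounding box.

(6, 5)

x-range [-8, 6], y-range [-7, 5].
The upper-right corner is (6, 5).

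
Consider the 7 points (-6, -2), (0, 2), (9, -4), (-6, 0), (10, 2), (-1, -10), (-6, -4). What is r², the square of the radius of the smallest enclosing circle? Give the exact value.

86125/1156

A smallest enclosing disk is always determined by at most three of the input points on its boundary.
The minimum enclosing circle is determined by three boundary points: (-6, 0), (10, 2), (-1, -10).
Their circumcentre is (81/34, -35/17) with r² = 86125/1156.
The farthest remaining point (-6, -4) is at distance² 85581/1156 ≤ 86125/1156.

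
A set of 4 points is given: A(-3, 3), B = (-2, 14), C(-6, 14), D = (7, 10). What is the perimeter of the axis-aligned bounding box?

Width = max x − min x = 7 − (-6) = 13.
Height = max y − min y = 14 − 3 = 11.
Perimeter = 2(13 + 11) = 48.

48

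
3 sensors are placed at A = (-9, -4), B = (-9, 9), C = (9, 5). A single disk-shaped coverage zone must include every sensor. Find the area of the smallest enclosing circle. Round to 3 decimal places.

333.794

Side lengths²: AB² = 169, AC² = 405, BC² = 340.
Since AC² = 405 < 340 + 169 = 509, the triangle is acute, so the smallest enclosing circle is the circumcircle.
Circumcentre = (-1, 2.5), r² = 106.25.
Area = π·r² = π·106.25 ≈ 333.794.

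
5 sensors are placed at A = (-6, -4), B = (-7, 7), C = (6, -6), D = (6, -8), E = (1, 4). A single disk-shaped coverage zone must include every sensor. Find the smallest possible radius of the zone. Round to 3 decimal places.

A smallest enclosing disk is always determined by at most three of the input points on its boundary.
The farthest pair is B–D with squared distance 394. The circle on this segment as diameter has centre (-0.5, -0.5) and r² = 394/4 = 98.5.
Check A: distance² to centre = 42.5 ≤ 98.5, so it lies inside.
All remaining points lie in this disk, and no smaller disk contains both endpoints, so this is the minimum enclosing circle.
r = √(98.5) ≈ 9.925.

9.925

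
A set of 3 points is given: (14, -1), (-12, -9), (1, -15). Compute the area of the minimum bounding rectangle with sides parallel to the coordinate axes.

x ranges over [-12, 14], width 26.
y ranges over [-15, -1], height 14.
Area = 26 × 14 = 364.

364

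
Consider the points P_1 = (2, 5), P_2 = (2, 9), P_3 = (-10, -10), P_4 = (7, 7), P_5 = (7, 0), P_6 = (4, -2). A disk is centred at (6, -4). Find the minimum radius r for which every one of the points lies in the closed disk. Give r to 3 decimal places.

The required radius is the distance from (6, -4) to the farthest point.
Squared distances: 97, 185, 292, 122, 17, 8.
Maximum is 292, attained at P_3.
r = √292 ≈ 17.088.

17.088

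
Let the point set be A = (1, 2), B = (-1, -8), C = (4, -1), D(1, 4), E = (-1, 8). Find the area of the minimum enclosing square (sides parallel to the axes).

256

The bounding box has width 5 and height 16.
An axis-aligned square enclosing the set must have side ≥ max(width, height).
So the minimum side is max(5, 16) = 16.
Area = 16² = 256.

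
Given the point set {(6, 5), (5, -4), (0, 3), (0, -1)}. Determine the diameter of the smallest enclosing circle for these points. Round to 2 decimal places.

9.47

By Welzl's lemma the MEC is supported by two points (diametrically opposite) or three points (on a circumcircle).
The minimum enclosing circle is determined by three boundary points: (6, 5), (5, -4), (0, 3).
Their circumcentre is (107/26, 17/26) with r² = 7585/338.
The farthest remaining point (0, -1) is at distance² 6649/338 ≤ 7585/338.
Diameter = 2r = 2√(7585/338) ≈ 9.47.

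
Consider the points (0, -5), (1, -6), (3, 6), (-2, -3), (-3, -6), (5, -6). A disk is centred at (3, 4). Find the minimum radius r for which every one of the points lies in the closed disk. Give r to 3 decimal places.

11.662

The required radius is the distance from (3, 4) to the farthest point.
Squared distances: 90, 104, 4, 74, 136, 104.
Maximum is 136, attained at (-3, -6).
r = √136 ≈ 11.662.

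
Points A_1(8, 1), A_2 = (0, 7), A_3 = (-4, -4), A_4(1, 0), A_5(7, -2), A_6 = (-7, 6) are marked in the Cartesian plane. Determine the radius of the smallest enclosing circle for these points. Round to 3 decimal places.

By Welzl's lemma the MEC is supported by two points (diametrically opposite) or three points (on a circumcircle).
The farthest pair is A_5–A_6 with squared distance 260. The circle on this segment as diameter has centre (0, 2) and r² = 260/4 = 65.
Check A_1: distance² to centre = 65 ≤ 65, so it lies inside.
All remaining points lie in this disk, and no smaller disk contains both endpoints, so this is the minimum enclosing circle.
r = √65 ≈ 8.062.

8.062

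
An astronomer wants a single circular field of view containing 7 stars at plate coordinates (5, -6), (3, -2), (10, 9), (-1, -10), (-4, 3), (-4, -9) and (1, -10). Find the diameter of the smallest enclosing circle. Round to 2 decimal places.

By Welzl's lemma the MEC is supported by two points (diametrically opposite) or three points (on a circumcircle).
The farthest pair is (10, 9)–(-4, -9) with squared distance 520. The circle on this segment as diameter has centre (3, 0) and r² = 520/4 = 130.
Check (5, -6): distance² to centre = 40 ≤ 130, so it lies inside.
All remaining points lie in this disk, and no smaller disk contains both endpoints, so this is the minimum enclosing circle.
Diameter = 2r = 2√130 ≈ 22.80.

22.80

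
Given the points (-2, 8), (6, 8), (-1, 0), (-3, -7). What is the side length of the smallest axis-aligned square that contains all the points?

15

The bounding box has width 9 and height 15.
An axis-aligned square enclosing the set must have side ≥ max(width, height).
So the minimum side is max(9, 15) = 15.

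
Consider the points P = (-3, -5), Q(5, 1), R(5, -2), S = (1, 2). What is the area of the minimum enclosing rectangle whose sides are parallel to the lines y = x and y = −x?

In coordinates u = x + y, v = x − y the rectangle is axis-aligned; the map (x,y)→(u,v) scales areas by 2.
u-values: -8, 6, 3, 3; range = 6 − (-8) = 14.
v-values: 2, 4, 7, -1; range = 7 − (-1) = 8.
Area = (14 × 8) / 2 = 56.

56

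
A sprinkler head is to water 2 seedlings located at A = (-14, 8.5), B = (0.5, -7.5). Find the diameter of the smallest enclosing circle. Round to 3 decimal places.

21.593

The smallest circle enclosing two points has them as diameter endpoints.
Centre = midpoint = (-6.75, 0.5); r² = |AB|²/4 = 466.25/4 = 116.5625.
Diameter = 2r = 2√(116.5625) ≈ 21.593.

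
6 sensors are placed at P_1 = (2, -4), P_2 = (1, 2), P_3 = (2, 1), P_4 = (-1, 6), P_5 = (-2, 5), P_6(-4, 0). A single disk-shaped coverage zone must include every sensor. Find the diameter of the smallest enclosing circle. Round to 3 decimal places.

A smallest enclosing disk is always determined by at most three of the input points on its boundary.
The farthest pair is P_1–P_4 with squared distance 109. The circle on this segment as diameter has centre (0.5, 1) and r² = 109/4 = 27.25.
Check P_2: distance² to centre = 1.25 ≤ 27.25, so it lies inside.
All remaining points lie in this disk, and no smaller disk contains both endpoints, so this is the minimum enclosing circle.
Diameter = 2r = 2√(27.25) ≈ 10.440.

10.440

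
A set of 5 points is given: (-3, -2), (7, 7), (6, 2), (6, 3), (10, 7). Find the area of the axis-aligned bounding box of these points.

x ranges over [-3, 10], width 13.
y ranges over [-2, 7], height 9.
Area = 13 × 9 = 117.

117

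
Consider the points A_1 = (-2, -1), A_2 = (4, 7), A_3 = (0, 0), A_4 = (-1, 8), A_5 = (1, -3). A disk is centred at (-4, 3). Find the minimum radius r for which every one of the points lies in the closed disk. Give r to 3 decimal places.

8.944

The required radius is the distance from (-4, 3) to the farthest point.
Squared distances: 20, 80, 25, 34, 61.
Maximum is 80, attained at A_2.
r = √80 ≈ 8.944.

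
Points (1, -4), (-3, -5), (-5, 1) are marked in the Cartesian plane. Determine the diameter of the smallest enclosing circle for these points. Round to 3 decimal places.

Call the three points A, B, C in the order given.
Side lengths²: AB² = 17, AC² = 61, BC² = 40.
Since AC² = 61 ≥ 40 + 17 = 57, the angle opposite AC is not acute, so the smallest enclosing circle has AC as diameter.
Centre = midpoint of AC = (-2, -1.5), r² = 61/4 = 15.25.
Diameter = 2r = 2√(15.25) ≈ 7.810.

7.810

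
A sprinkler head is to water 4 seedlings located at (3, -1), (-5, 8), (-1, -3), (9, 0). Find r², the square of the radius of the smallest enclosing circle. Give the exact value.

The farthest pair is (-5, 8)–(9, 0) with squared distance 260. The circle on this segment as diameter has centre (2, 4) and r² = 260/4 = 65.
Check (3, -1): distance² to centre = 26 ≤ 65, so it lies inside.
All remaining points lie in this disk, and no smaller disk contains both endpoints, so this is the minimum enclosing circle.

65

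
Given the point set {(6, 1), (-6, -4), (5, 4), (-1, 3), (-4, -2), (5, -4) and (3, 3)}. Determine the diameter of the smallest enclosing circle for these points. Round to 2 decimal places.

A smallest enclosing disk is always determined by at most three of the input points on its boundary.
The farthest pair is (-6, -4)–(5, 4) with squared distance 185. The circle on this segment as diameter has centre (-0.5, 0) and r² = 185/4 = 46.25.
Check (6, 1): distance² to centre = 43.25 ≤ 46.25, so it lies inside.
All remaining points lie in this disk, and no smaller disk contains both endpoints, so this is the minimum enclosing circle.
Diameter = 2r = 2√(46.25) ≈ 13.60.

13.60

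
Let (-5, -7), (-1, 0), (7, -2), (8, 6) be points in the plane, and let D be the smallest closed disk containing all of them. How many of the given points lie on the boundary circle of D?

The farthest pair is (-5, -7)–(8, 6) with squared distance 338. The circle on this segment as diameter has centre (1.5, -0.5) and r² = 338/4 = 84.5.
Check (-1, 0): distance² to centre = 6.5 ≤ 84.5, so it lies inside.
All remaining points lie in this disk, and no smaller disk contains both endpoints, so this is the minimum enclosing circle.
The points at distance exactly r from the centre are (-5, -7), (8, 6) — 2 points.

2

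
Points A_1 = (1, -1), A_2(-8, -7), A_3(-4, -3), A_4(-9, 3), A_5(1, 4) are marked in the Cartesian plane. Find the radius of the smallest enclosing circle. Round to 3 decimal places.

The farthest pair is A_2–A_5 with squared distance 202. The circle on this segment as diameter has centre (-3.5, -1.5) and r² = 202/4 = 50.5.
Check A_1: distance² to centre = 20.5 ≤ 50.5, so it lies inside.
All remaining points lie in this disk, and no smaller disk contains both endpoints, so this is the minimum enclosing circle.
r = √(50.5) ≈ 7.106.

7.106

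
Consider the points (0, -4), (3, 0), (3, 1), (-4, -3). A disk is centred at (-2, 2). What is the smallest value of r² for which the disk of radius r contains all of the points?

The required radius is the distance from (-2, 2) to the farthest point.
Squared distances: 40, 29, 26, 29.
Maximum is 40, attained at (0, -4).

40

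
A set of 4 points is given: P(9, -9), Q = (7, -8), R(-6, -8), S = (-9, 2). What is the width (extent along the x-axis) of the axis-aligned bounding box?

18

max x = 9, min x = -9, so width = 18.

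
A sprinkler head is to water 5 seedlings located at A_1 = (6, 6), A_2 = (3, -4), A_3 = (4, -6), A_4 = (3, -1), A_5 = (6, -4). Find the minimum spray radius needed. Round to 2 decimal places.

The farthest pair is A_1–A_3 with squared distance 148. The circle on this segment as diameter has centre (5, 0) and r² = 148/4 = 37.
Check A_2: distance² to centre = 20 ≤ 37, so it lies inside.
All remaining points lie in this disk, and no smaller disk contains both endpoints, so this is the minimum enclosing circle.
r = √37 ≈ 6.08.

6.08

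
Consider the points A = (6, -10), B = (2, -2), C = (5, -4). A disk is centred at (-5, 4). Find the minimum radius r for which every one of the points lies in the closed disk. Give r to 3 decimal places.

17.804

The required radius is the distance from (-5, 4) to the farthest point.
Squared distances: 317, 85, 164.
Maximum is 317, attained at A.
r = √317 ≈ 17.804.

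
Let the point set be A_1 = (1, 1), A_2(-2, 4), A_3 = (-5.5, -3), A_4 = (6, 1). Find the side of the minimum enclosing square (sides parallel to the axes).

The bounding box has width 11.5 and height 7.
An axis-aligned square enclosing the set must have side ≥ max(width, height).
So the minimum side is max(11.5, 7) = 11.5.

11.5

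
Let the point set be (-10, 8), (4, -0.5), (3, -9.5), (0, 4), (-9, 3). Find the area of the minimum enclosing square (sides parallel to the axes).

The bounding box has width 14 and height 17.5.
An axis-aligned square enclosing the set must have side ≥ max(width, height).
So the minimum side is max(14, 17.5) = 17.5.
Area = 17.5² = 306.25.

306.25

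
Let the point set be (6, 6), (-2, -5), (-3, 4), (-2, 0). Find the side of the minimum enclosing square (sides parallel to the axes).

11

The bounding box has width 9 and height 11.
An axis-aligned square enclosing the set must have side ≥ max(width, height).
So the minimum side is max(9, 11) = 11.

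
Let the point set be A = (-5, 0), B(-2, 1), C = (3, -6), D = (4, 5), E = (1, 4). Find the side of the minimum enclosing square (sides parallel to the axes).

The bounding box has width 9 and height 11.
An axis-aligned square enclosing the set must have side ≥ max(width, height).
So the minimum side is max(9, 11) = 11.

11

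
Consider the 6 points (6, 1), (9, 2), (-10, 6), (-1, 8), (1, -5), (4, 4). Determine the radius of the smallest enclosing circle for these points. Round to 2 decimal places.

9.71

The farthest pair is (9, 2)–(-10, 6) with squared distance 377. The circle on this segment as diameter has centre (-0.5, 4) and r² = 377/4 = 94.25.
Check (6, 1): distance² to centre = 51.25 ≤ 94.25, so it lies inside.
All remaining points lie in this disk, and no smaller disk contains both endpoints, so this is the minimum enclosing circle.
r = √(94.25) ≈ 9.71.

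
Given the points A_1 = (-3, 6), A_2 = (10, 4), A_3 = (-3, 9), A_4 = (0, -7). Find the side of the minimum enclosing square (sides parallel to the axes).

The bounding box has width 13 and height 16.
An axis-aligned square enclosing the set must have side ≥ max(width, height).
So the minimum side is max(13, 16) = 16.

16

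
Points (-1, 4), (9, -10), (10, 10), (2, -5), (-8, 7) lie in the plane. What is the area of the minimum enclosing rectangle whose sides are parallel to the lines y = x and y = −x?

In coordinates u = x + y, v = x − y the rectangle is axis-aligned; the map (x,y)→(u,v) scales areas by 2.
u-values: 3, -1, 20, -3, -1; range = 20 − (-3) = 23.
v-values: -5, 19, 0, 7, -15; range = 19 − (-15) = 34.
Area = (23 × 34) / 2 = 391.

391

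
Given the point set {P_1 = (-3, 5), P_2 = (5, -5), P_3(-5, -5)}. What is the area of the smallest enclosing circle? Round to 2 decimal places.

Side lengths²: P_1P_2² = 164, P_1P_3² = 104, P_2P_3² = 100.
Since P_1P_2² = 164 < 104 + 100 = 204, the triangle is acute, so the smallest enclosing circle is the circumcircle.
Circumcentre = (0, -0.8), r² = 42.64.
Area = π·r² = π·42.64 ≈ 133.96.

133.96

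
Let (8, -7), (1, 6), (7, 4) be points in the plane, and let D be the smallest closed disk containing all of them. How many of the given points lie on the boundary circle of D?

2

Call the three points A, B, C in the order given.
Side lengths²: AB² = 218, AC² = 122, BC² = 40.
Since AB² = 218 ≥ 122 + 40 = 162, the angle opposite AB is not acute, so the smallest enclosing circle has AB as diameter.
Centre = midpoint of AB = (4.5, -0.5), r² = 218/4 = 54.5.
The points at distance exactly r from the centre are (8, -7), (1, 6) — 2 points.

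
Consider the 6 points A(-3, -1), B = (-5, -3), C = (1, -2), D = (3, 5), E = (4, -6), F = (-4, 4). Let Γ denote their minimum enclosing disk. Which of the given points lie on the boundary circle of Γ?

D, E, F

The minimum enclosing circle of a finite set is fixed by two of the points (as a diameter) or three (as a circumcircle).
The minimum enclosing circle is determined by three boundary points: D, E, F.
Their circumcentre is (10/39, -31/39) with r² = 62525/1521.
The farthest remaining point B is at distance² 49421/1521 ≤ 62525/1521.
The points at distance exactly r from the centre are D, E, F — 3 points.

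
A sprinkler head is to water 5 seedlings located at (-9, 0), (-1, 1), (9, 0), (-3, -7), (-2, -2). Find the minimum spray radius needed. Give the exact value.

9

The minimum enclosing circle of a finite set is fixed by two of the points (as a diameter) or three (as a circumcircle).
The farthest pair is (-9, 0)–(9, 0) with squared distance 324. The circle on this segment as diameter has centre (0, 0) and r² = 324/4 = 81.
Check (-1, 1): distance² to centre = 2 ≤ 81, so it lies inside.
All remaining points lie in this disk, and no smaller disk contains both endpoints, so this is the minimum enclosing circle.
r = √81 = 9.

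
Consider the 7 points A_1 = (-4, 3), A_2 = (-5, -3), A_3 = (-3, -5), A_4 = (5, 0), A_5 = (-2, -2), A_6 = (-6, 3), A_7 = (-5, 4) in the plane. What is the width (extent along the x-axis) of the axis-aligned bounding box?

11

max x = 5, min x = -6, so width = 11.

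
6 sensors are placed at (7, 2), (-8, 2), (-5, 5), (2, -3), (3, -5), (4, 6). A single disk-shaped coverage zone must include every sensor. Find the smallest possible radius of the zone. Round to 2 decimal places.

7.51

By Welzl's lemma the MEC is supported by two points (diametrically opposite) or three points (on a circumcircle).
The minimum enclosing circle is determined by three boundary points: (7, 2), (-8, 2), (3, -5).
Their circumcentre is (-0.5, 23/14) with r² = 5525/98.
The farthest remaining point (4, 6) is at distance² 3845/98 ≤ 5525/98.
r = √(5525/98) ≈ 7.51.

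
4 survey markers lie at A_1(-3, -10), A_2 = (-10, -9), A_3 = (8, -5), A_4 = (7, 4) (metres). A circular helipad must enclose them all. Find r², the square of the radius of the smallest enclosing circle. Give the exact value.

114.5

By Welzl's lemma the MEC is supported by two points (diametrically opposite) or three points (on a circumcircle).
The farthest pair is A_2–A_4 with squared distance 458. The circle on this segment as diameter has centre (-1.5, -2.5) and r² = 458/4 = 114.5.
Check A_1: distance² to centre = 58.5 ≤ 114.5, so it lies inside.
All remaining points lie in this disk, and no smaller disk contains both endpoints, so this is the minimum enclosing circle.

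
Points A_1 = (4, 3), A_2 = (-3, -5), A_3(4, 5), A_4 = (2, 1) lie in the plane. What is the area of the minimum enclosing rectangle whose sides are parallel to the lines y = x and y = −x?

25.5

In coordinates u = x + y, v = x − y the rectangle is axis-aligned; the map (x,y)→(u,v) scales areas by 2.
u-values: 7, -8, 9, 3; range = 9 − (-8) = 17.
v-values: 1, 2, -1, 1; range = 2 − (-1) = 3.
Area = (17 × 3) / 2 = 25.5.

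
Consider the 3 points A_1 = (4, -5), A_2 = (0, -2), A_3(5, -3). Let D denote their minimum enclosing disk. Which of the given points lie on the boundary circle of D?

A_1, A_2, A_3

Side lengths²: A_1A_2² = 25, A_1A_3² = 5, A_2A_3² = 26.
Since A_2A_3² = 26 < 25 + 5 = 30, the triangle is acute, so the smallest enclosing circle is the circumcircle.
Circumcentre = (53/22, -65/22), r² = 1625/242.
The points at distance exactly r from the centre are A_1, A_2, A_3 — 3 points.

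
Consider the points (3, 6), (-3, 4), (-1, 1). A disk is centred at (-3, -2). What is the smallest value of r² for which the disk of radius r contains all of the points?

100

The required radius is the distance from (-3, -2) to the farthest point.
Squared distances: 100, 36, 13.
Maximum is 100, attained at (3, 6).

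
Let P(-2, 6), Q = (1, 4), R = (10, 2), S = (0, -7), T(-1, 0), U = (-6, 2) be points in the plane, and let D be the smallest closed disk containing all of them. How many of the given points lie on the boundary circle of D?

3

By Welzl's lemma the MEC is supported by two points (diametrically opposite) or three points (on a circumcircle).
The minimum enclosing circle is determined by three boundary points: R, S, U.
Their circumcentre is (2, 5/6) with r² = 2353/36.
The farthest remaining point P is at distance² 1537/36 ≤ 2353/36.
The points at distance exactly r from the centre are R, S, U — 3 points.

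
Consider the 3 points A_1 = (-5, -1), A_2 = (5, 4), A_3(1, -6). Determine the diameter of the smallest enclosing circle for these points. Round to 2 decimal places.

11.76

Side lengths²: A_1A_2² = 125, A_1A_3² = 61, A_2A_3² = 116.
Since A_1A_2² = 125 < 116 + 61 = 177, the triangle is acute, so the smallest enclosing circle is the circumcircle.
Circumcentre = (0.8125, -0.125), r² = 34.55078125.
Diameter = 2r = 2√(34.55078125) ≈ 11.76.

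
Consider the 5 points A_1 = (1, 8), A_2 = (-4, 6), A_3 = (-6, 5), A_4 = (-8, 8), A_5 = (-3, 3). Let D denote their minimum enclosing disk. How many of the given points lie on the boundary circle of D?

The minimum enclosing circle is determined by three boundary points: A_1, A_4, A_5.
Their circumcentre is (-3.5, 7.5) with r² = 20.5.
The farthest remaining point A_3 is at distance² 12.5 ≤ 20.5.
The points at distance exactly r from the centre are A_1, A_4, A_5 — 3 points.

3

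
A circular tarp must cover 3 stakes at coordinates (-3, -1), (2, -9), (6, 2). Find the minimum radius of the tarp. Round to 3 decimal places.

Call the three points A, B, C in the order given.
Side lengths²: AB² = 89, AC² = 90, BC² = 137.
Since BC² = 137 < 90 + 89 = 179, the triangle is acute, so the smallest enclosing circle is the circumcircle.
Circumcentre = (155/58, -175/58), r² = 60965/1682.
r = √(60965/1682) ≈ 6.020.

6.020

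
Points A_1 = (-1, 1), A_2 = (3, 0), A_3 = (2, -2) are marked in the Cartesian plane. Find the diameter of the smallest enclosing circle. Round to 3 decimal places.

Side lengths²: A_1A_2² = 17, A_1A_3² = 18, A_2A_3² = 5.
Since A_1A_3² = 18 < 17 + 5 = 22, the triangle is acute, so the smallest enclosing circle is the circumcircle.
Circumcentre = (5/6, -1/6), r² = 85/18.
Diameter = 2r = 2√(85/18) ≈ 4.346.

4.346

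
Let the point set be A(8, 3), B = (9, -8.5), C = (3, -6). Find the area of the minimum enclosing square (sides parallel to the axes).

132.25

The bounding box has width 6 and height 11.5.
An axis-aligned square enclosing the set must have side ≥ max(width, height).
So the minimum side is max(6, 11.5) = 11.5.
Area = 11.5² = 132.25.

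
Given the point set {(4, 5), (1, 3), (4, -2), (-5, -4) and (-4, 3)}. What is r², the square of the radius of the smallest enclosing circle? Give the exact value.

A smallest enclosing disk is always determined by at most three of the input points on its boundary.
The farthest pair is (4, 5)–(-5, -4) with squared distance 162. The circle on this segment as diameter has centre (-0.5, 0.5) and r² = 162/4 = 40.5.
Check (1, 3): distance² to centre = 8.5 ≤ 40.5, so it lies inside.
All remaining points lie in this disk, and no smaller disk contains both endpoints, so this is the minimum enclosing circle.

40.5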